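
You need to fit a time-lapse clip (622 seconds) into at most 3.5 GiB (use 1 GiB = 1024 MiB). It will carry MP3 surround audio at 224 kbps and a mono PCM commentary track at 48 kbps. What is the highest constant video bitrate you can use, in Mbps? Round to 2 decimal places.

48.06 Mbps

Budget: 3.5 GiB = 30064.8 Mb.
Total bitrate budget: 30064.8 Mb / 622 s = 48.336 Mbps.
Audio total: 224 + 48 = 272 kbps = 0.272 Mbps.
Video: 48.336 − 0.272 = 48.064 Mbps.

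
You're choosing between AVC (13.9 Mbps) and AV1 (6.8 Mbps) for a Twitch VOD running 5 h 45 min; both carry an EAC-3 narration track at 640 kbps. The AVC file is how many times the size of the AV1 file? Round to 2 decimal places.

5 h 45 min = 345 min = 20700 s
Audio: 640 kbps = 0.640 Mbps.
AVC: 14.540 Mbps × 20700 s = 300978.0 Mb = 37.622 GB.
AV1: 7.440 Mbps × 20700 s = 154008.0 Mb = 19.251 GB.
Ratio: 37.622 / 19.251 = 1.954.

1.95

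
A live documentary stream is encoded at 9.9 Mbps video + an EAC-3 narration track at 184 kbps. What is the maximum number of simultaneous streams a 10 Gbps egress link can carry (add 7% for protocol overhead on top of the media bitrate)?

926

Audio: 184 kbps = 0.184 Mbps.
Per-viewer media rate: 10.084 Mbps.
On the wire with 7% overhead: 10.790 Mbps.
10 Gbps = 10,000 Mbps; 10,000 / 10.790 = 926.79 → 926 viewers.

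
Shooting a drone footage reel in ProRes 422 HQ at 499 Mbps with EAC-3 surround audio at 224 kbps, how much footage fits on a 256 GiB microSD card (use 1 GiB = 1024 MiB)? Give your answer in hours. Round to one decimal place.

Audio: 224 kbps = 0.224 Mbps.
Total bitrate: 499 + 0.224 = 499.224 Mbps.
Capacity: 256 GiB = 2,199,023 Mb.
Recording time: 2,199,023 / 499.224 = 4,405 s ≈ 1.22 hours.

1.2 hours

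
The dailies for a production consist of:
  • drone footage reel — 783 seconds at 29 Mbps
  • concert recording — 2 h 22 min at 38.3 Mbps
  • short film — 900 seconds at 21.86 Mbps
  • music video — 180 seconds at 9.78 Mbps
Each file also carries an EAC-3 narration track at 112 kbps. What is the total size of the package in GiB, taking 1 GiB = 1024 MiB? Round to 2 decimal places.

Audio: 112 kbps = 0.112 Mbps.
drone footage reel: 29.112 Mbps × 783 s = 22794.7 Mb
concert recording: 38.412 Mbps × 8520 s = 327270.2 Mb
short film: 21.972 Mbps × 900 s = 19774.8 Mb
music video: 9.892 Mbps × 180 s = 1780.6 Mb
Total: 371620.3 Mb = 46452.5 MB.
= 43.26 GiB.

43.26 GiB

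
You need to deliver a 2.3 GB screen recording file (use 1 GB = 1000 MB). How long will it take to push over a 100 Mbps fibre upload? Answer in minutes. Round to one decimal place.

File: 2.3 GB = 18400.0 Mb.
At 100 Mbps: 18400.0 / 100 = 184.0 s ≈ 3.07 minutes.

3.1 minutes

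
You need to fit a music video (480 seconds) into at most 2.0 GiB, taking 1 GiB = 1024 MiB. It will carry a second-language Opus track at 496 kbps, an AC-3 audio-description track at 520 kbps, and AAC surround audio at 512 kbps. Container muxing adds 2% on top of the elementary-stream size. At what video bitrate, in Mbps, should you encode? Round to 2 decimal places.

33.56 Mbps

Budget: 2.0 GiB = 17179.9 Mb.
Stream payload after overhead: 17179.9 / 1.02 = 16843.0 Mb.
Total bitrate budget: 16843.0 Mb / 480 s = 35.090 Mbps.
Audio total: 496 + 520 + 512 = 1528 kbps = 1.528 Mbps.
Video: 35.090 − 1.528 = 33.562 Mbps.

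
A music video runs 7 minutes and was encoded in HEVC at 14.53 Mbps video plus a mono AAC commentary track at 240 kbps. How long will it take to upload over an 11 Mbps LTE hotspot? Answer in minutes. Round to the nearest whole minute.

7 min = 420 s
Audio: 240 kbps = 0.240 Mbps.
Total bitrate: 14.770 Mbps.
File: 14.770 Mbps × 420 s = 6203.4 Mb.
At 11 Mbps: 6203.4 / 11 = 563.9 s ≈ 9.4 minutes.

9 minutes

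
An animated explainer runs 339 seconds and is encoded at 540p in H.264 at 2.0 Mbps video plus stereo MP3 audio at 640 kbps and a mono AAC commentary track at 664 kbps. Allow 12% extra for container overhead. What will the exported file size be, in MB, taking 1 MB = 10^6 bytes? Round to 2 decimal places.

Audio total: 640 + 664 = 1304 kbps = 1.304 Mbps.
Total bitrate: 2.0 + 1.304 = 3.304 Mbps.
Stream data: 3.304 Mbps × 339 s = 1120.1 Mb.
With 12% container overhead: ×1.12.
1,254 Mb ÷ 8 = 156.8 MB → 156.8 MB.

156.81 MB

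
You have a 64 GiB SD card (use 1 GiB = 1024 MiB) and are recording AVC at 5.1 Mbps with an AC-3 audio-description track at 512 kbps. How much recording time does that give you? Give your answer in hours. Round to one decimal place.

27.2 hours

Audio: 512 kbps = 0.512 Mbps.
Total bitrate: 5.1 + 0.512 = 5.612 Mbps.
Capacity: 64 GiB = 549,756 Mb.
Recording time: 549,756 / 5.612 = 97,961 s ≈ 27.2 hours.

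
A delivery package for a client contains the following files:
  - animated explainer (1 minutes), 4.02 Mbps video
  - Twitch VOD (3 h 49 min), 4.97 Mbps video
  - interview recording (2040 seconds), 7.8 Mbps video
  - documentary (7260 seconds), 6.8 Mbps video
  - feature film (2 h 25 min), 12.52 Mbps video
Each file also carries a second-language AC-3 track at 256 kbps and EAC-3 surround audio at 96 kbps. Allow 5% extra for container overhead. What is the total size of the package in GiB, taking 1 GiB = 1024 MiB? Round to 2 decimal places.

31.04 GiB

Audio total: 256 + 96 = 352 kbps = 0.352 Mbps.
animated explainer: 4.372 Mbps × 60 s × 1.05 = 275.4 Mb
Twitch VOD: 5.322 Mbps × 13740 s × 1.05 = 76780.5 Mb
interview recording: 8.152 Mbps × 2040 s × 1.05 = 17461.6 Mb
documentary: 7.152 Mbps × 7260 s × 1.05 = 54519.7 Mb
feature film: 12.872 Mbps × 8700 s × 1.05 = 117585.7 Mb
Total: 266622.9 Mb = 33327.9 MB.
= 31.04 GiB.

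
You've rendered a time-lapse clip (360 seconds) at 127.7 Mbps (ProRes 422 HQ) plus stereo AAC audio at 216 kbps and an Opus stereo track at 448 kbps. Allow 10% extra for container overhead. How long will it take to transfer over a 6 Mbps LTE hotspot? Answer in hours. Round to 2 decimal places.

Audio total: 216 + 448 = 664 kbps = 0.664 Mbps.
Total bitrate: 128.364 Mbps.
File: 128.364 Mbps × 360 s = 46211.0 Mb.
With 10% container overhead: ×1.10. → 50832.1 Mb.
At 6 Mbps: 50832.1 / 6 = 8472.0 s ≈ 2.35 hours.

2.35 hours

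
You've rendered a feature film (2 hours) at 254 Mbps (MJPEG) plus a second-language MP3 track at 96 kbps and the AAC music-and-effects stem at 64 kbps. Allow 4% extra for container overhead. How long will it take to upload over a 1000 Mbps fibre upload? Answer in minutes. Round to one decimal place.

2 h = 7200 s
Audio total: 96 + 64 = 160 kbps = 0.160 Mbps.
Total bitrate: 254.160 Mbps.
File: 254.160 Mbps × 7200 s = 1829952.0 Mb.
With 4% container overhead: ×1.04. → 1903150.1 Mb.
At 1000 Mbps: 1903150.1 / 1000 = 1903.2 s ≈ 31.7 minutes.

31.7 minutes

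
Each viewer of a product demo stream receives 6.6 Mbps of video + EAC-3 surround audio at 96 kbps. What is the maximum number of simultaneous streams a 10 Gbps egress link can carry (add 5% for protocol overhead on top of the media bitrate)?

1422

Audio: 96 kbps = 0.096 Mbps.
Per-viewer media rate: 6.696 Mbps.
On the wire with 5% overhead: 7.031 Mbps.
10 Gbps = 10,000 Mbps; 10,000 / 7.031 = 1422.31 → 1422 viewers.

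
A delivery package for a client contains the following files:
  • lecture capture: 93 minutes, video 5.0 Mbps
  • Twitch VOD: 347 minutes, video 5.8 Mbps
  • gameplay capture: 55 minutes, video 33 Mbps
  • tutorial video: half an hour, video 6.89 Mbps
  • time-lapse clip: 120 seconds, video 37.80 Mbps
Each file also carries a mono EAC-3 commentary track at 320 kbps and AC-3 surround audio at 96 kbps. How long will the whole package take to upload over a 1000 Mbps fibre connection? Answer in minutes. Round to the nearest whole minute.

5 minutes

Audio total: 320 + 96 = 416 kbps = 0.416 Mbps.
lecture capture: 5.416 Mbps × 5580 s = 30221.3 Mb
Twitch VOD: 6.216 Mbps × 20820 s = 129417.1 Mb
gameplay capture: 33.416 Mbps × 3300 s = 110272.8 Mb
tutorial video: 7.306 Mbps × 1800 s = 13150.8 Mb
time-lapse clip: 38.216 Mbps × 120 s = 4585.9 Mb
Total: 287647.9 Mb = 35956.0 MB.
At 1000 Mbps: 287647.9 / 1000 = 288 s ≈ 4.79 minutes.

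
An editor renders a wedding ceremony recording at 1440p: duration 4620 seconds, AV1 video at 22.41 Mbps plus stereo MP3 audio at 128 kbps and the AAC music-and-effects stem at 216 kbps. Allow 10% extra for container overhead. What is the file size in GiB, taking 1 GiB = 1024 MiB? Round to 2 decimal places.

13.46 GiB

Audio total: 128 + 216 = 344 kbps = 0.344 Mbps.
Total bitrate: 22.41 + 0.344 = 22.754 Mbps.
Stream data: 22.754 Mbps × 4620 s = 105123.5 Mb.
With 10% container overhead: ×1.10.
115,636 Mb = 14,454,478,500 bytes ÷ 1,073,741,824 = 13.46 GiB.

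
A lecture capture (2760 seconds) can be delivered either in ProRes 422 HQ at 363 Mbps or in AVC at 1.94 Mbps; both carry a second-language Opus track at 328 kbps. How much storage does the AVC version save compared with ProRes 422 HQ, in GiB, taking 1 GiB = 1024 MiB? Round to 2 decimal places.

Audio: 328 kbps = 0.328 Mbps.
ProRes 422 HQ: 363.328 Mbps × 2760 s = 1002785.3 Mb = 116.740 GiB.
AVC: 2.268 Mbps × 2760 s = 6259.7 Mb = 0.729 GiB.
Saving: 116.740 − 0.729 = 116.011 GiB.

116.01 GiB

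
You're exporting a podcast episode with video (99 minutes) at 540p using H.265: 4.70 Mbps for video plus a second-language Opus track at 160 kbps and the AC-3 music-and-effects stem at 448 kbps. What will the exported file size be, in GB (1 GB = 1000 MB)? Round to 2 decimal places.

99 min = 5940 s
Audio total: 160 + 448 = 608 kbps = 0.608 Mbps.
Total bitrate: 4.70 + 0.608 = 5.308 Mbps.
Stream data: 5.308 Mbps × 5940 s = 31529.5 Mb.
31,530 Mb ÷ 8 = 3,941 MB → 3.941 GB.

3.94 GB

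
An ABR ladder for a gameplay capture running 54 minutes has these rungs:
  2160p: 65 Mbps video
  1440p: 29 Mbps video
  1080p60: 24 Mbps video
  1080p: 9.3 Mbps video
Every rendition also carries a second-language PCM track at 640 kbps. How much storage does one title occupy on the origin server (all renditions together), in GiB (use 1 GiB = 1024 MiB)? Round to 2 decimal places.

48.98 GiB

54 min = 3240 s
Audio: 640 kbps = 0.640 Mbps.
Sum of rendition bitrates: (65+0.640) + (29+0.640) + (24+0.640) + (9.3+0.640) = 129.860 Mbps.
× 3240 s = 420,746 Mb = 52,593 MB = 48.98 GiB.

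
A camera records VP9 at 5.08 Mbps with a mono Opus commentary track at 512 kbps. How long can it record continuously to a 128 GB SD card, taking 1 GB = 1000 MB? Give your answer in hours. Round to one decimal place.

Audio: 512 kbps = 0.512 Mbps.
Total bitrate: 5.08 + 0.512 = 5.592 Mbps.
Capacity: 128 GB = 1,024,000 Mb.
Recording time: 1,024,000 / 5.592 = 183,119 s ≈ 50.9 hours.

50.9 hours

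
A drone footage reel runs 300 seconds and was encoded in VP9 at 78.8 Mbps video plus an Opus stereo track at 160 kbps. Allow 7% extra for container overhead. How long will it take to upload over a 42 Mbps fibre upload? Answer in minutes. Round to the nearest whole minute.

Audio: 160 kbps = 0.160 Mbps.
Total bitrate: 78.960 Mbps.
File: 78.960 Mbps × 300 s = 23688.0 Mb.
With 7% container overhead: ×1.07. → 25346.2 Mb.
At 42 Mbps: 25346.2 / 42 = 603.5 s ≈ 10.1 minutes.

10 minutes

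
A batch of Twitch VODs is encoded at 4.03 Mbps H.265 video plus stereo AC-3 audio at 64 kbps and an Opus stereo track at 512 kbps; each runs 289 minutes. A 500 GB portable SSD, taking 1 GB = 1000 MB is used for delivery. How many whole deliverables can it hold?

50

289 min = 17340 s
Audio total: 64 + 512 = 576 kbps = 0.576 Mbps.
Total bitrate: 4.606 Mbps.
Per item: 4.606 Mbps × 17340 s = 79,868 Mb = 9,984 MB.
Capacity: 500 GB = 4,000,000 Mb; 50.08 items → 50 complete.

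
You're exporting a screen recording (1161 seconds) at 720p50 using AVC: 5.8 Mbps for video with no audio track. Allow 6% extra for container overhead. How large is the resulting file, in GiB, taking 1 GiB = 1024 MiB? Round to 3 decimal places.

Total bitrate: 5.8 Mbps.
Stream data: 5.800 Mbps × 1161 s = 6733.8 Mb.
With 6% container overhead: ×1.06.
7,138 Mb = 892,228,500 bytes ÷ 1,073,741,824 = 0.831 GiB.

0.831 GiB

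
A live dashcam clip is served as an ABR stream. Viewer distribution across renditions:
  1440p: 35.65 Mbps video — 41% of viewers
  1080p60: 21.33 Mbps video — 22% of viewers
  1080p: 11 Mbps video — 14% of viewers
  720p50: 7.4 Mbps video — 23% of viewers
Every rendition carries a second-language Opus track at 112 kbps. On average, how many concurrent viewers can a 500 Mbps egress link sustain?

22

Audio: 112 kbps = 0.112 Mbps.
Average per-viewer bitrate: 0.41×35.762 + 0.22×21.442 + 0.14×11.112 + 0.23×7.512 = 22.663 Mbps.
500 Mbps = 500.0 Mbps; 500.0 / 22.663 = 22.06 → 22.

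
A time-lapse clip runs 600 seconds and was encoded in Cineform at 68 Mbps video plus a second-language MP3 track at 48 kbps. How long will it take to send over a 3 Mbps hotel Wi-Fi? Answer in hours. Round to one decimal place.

Audio: 48 kbps = 0.048 Mbps.
Total bitrate: 68.048 Mbps.
File: 68.048 Mbps × 600 s = 40828.8 Mb.
At 3 Mbps: 40828.8 / 3 = 13609.6 s ≈ 3.78 hours.

3.8 hours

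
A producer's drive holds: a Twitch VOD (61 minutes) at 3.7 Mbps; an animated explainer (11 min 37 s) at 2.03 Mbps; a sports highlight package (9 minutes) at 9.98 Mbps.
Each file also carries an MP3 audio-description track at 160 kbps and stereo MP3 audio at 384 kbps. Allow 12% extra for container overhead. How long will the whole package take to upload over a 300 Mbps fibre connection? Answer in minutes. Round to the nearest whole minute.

Audio total: 160 + 384 = 544 kbps = 0.544 Mbps.
Twitch VOD: 4.244 Mbps × 3660 s × 1.12 = 17397.0 Mb
animated explainer: 2.574 Mbps × 697 s × 1.12 = 2009.4 Mb
sports highlight package: 10.524 Mbps × 540 s × 1.12 = 6364.9 Mb
Total: 25771.3 Mb = 3221.4 MB.
At 300 Mbps: 25771.3 / 300 = 86 s ≈ 1.43 minutes.

1 minutes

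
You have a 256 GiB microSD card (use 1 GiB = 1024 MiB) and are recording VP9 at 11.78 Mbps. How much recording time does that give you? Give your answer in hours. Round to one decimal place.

Capacity: 256 GiB = 2,199,023 Mb.
Recording time: 2,199,023 / 11.780 = 186,674 s ≈ 51.9 hours.

51.9 hours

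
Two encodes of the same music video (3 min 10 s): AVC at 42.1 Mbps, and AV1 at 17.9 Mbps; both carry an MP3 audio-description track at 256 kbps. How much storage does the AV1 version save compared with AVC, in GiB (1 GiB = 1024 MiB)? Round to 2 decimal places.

0.54 GiB

3 min 10 s = 190 s
Audio: 256 kbps = 0.256 Mbps.
AVC: 42.356 Mbps × 190 s = 8047.6 Mb = 0.937 GiB.
AV1: 18.156 Mbps × 190 s = 3449.6 Mb = 0.402 GiB.
Saving: 0.937 − 0.402 = 0.535 GiB.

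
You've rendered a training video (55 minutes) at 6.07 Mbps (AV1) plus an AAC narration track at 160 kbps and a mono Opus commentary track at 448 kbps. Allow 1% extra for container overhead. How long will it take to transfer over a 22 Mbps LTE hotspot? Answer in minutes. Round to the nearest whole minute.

17 minutes

55 min = 3300 s
Audio total: 160 + 448 = 608 kbps = 0.608 Mbps.
Total bitrate: 6.678 Mbps.
File: 6.678 Mbps × 3300 s = 22037.4 Mb.
With 1% container overhead: ×1.01. → 22257.8 Mb.
At 22 Mbps: 22257.8 / 22 = 1011.7 s ≈ 16.9 minutes.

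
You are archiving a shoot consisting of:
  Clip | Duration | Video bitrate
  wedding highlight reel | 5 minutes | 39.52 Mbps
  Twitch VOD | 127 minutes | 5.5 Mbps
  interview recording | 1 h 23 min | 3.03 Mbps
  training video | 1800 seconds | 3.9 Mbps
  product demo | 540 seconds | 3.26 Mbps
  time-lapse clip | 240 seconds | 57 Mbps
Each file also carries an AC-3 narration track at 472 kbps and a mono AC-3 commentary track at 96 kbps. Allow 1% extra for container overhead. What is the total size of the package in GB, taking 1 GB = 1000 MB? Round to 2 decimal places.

Audio total: 472 + 96 = 568 kbps = 0.568 Mbps.
wedding highlight reel: 40.088 Mbps × 300 s × 1.01 = 12146.7 Mb
Twitch VOD: 6.068 Mbps × 7620 s × 1.01 = 46700.5 Mb
interview recording: 3.598 Mbps × 4980 s × 1.01 = 18097.2 Mb
training video: 4.468 Mbps × 1800 s × 1.01 = 8122.8 Mb
product demo: 3.828 Mbps × 540 s × 1.01 = 2087.8 Mb
time-lapse clip: 57.568 Mbps × 240 s × 1.01 = 13954.5 Mb
Total: 101109.5 Mb = 12638.7 MB.
= 12.64 GB.

12.64 GB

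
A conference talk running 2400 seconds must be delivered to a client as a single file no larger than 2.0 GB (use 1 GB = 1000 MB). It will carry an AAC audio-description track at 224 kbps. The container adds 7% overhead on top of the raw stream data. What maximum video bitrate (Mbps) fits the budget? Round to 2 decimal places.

6.01 Mbps

Budget: 2.0 GB = 16000.0 Mb.
Stream payload after overhead: 16000.0 / 1.07 = 14953.3 Mb.
Total bitrate budget: 14953.3 Mb / 2400 s = 6.231 Mbps.
Audio: 224 kbps = 0.224 Mbps.
Video: 6.231 − 0.224 = 6.007 Mbps.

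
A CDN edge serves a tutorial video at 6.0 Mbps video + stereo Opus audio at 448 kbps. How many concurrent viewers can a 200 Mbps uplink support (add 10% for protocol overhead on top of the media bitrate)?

28

Audio: 448 kbps = 0.448 Mbps.
Per-viewer media rate: 6.448 Mbps.
On the wire with 10% overhead: 7.093 Mbps.
200 Mbps = 200.0 Mbps; 200.0 / 7.093 = 28.20 → 28 viewers.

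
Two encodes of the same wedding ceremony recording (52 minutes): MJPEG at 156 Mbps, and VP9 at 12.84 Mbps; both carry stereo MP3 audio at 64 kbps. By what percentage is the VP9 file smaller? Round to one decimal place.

91.7%

52 min = 3120 s
Audio: 64 kbps = 0.064 Mbps.
MJPEG: 156.064 Mbps × 3120 s = 486919.7 Mb = 60.865 GB.
VP9: 12.904 Mbps × 3120 s = 40260.5 Mb = 5.033 GB.
Reduction: (1 − 5.033/60.865) × 100 = 91.73%.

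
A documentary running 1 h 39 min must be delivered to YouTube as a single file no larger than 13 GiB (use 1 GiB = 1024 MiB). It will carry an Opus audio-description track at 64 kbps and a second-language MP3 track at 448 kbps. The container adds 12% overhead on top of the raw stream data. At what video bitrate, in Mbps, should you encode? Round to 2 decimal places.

Budget: 13 GiB = 111669.1 Mb.
Stream payload after overhead: 111669.1 / 1.12 = 99704.6 Mb.
1 h 39 min = 99 min = 5940 s
Total bitrate budget: 99704.6 Mb / 5940 s = 16.785 Mbps.
Audio total: 64 + 448 = 512 kbps = 0.512 Mbps.
Video: 16.785 − 0.512 = 16.273 Mbps.

16.27 Mbps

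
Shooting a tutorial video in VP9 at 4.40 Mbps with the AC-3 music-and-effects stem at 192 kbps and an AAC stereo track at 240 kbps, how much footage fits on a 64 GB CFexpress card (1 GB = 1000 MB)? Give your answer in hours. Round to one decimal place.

Audio total: 192 + 240 = 432 kbps = 0.432 Mbps.
Total bitrate: 4.40 + 0.432 = 4.832 Mbps.
Capacity: 64 GB = 512,000 Mb.
Recording time: 512,000 / 4.832 = 105,960 s ≈ 29.4 hours.

29.4 hours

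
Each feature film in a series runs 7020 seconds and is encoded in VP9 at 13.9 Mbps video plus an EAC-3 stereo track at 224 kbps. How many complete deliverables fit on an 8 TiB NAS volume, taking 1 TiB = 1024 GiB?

Audio: 224 kbps = 0.224 Mbps.
Total bitrate: 14.124 Mbps.
Per item: 14.124 Mbps × 7020 s = 99,150 Mb = 12,394 MB.
Capacity: 8 TiB = 70,368,744 Mb; 709.72 items → 709 complete.

709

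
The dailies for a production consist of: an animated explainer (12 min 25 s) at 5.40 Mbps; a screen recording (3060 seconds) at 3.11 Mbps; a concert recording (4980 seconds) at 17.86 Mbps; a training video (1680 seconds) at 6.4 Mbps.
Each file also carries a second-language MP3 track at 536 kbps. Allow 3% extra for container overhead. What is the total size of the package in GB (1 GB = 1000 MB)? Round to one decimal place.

15.3 GB

Audio: 536 kbps = 0.536 Mbps.
animated explainer: 5.936 Mbps × 745 s × 1.03 = 4555.0 Mb
screen recording: 3.646 Mbps × 3060 s × 1.03 = 11491.5 Mb
concert recording: 18.396 Mbps × 4980 s × 1.03 = 94360.4 Mb
training video: 6.936 Mbps × 1680 s × 1.03 = 12002.1 Mb
Total: 122408.9 Mb = 15301.1 MB.
= 15.30 GB.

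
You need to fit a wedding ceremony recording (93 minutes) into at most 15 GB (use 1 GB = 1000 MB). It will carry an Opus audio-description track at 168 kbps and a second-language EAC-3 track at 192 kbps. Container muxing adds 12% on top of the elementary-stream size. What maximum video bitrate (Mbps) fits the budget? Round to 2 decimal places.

18.84 Mbps

Budget: 15 GB = 120000.0 Mb.
Stream payload after overhead: 120000.0 / 1.12 = 107142.9 Mb.
93 min = 5580 s
Total bitrate budget: 107142.9 Mb / 5580 s = 19.201 Mbps.
Audio total: 168 + 192 = 360 kbps = 0.360 Mbps.
Video: 19.201 − 0.360 = 18.841 Mbps.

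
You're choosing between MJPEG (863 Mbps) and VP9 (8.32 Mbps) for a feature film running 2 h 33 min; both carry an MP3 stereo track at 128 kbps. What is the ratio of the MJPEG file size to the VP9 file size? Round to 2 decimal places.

102.17

2 h 33 min = 153 min = 9180 s
Audio: 128 kbps = 0.128 Mbps.
MJPEG: 863.128 Mbps × 9180 s = 7923515.0 Mb = 922.419 GiB.
VP9: 8.448 Mbps × 9180 s = 77552.6 Mb = 9.028 GiB.
Ratio: 922.419 / 9.028 = 102.170.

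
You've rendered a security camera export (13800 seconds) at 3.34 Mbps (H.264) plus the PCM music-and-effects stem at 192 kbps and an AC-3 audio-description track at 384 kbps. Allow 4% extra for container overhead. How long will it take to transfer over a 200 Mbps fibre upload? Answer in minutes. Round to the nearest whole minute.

5 minutes

Audio total: 192 + 384 = 576 kbps = 0.576 Mbps.
Total bitrate: 3.916 Mbps.
File: 3.916 Mbps × 13800 s = 54040.8 Mb.
With 4% container overhead: ×1.04. → 56202.4 Mb.
At 200 Mbps: 56202.4 / 200 = 281.0 s ≈ 4.68 minutes.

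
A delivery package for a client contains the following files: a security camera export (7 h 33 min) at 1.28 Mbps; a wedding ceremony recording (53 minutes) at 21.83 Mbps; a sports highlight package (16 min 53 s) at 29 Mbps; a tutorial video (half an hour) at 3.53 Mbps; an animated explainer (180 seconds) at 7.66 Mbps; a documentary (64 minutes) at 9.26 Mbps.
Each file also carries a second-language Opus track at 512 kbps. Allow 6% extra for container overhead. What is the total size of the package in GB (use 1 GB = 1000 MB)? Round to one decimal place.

26.0 GB

Audio: 512 kbps = 0.512 Mbps.
security camera export: 1.792 Mbps × 27180 s × 1.06 = 51629.0 Mb
wedding ceremony recording: 22.342 Mbps × 3180 s × 1.06 = 75310.4 Mb
sports highlight package: 29.512 Mbps × 1013 s × 1.06 = 31689.4 Mb
tutorial video: 4.042 Mbps × 1800 s × 1.06 = 7712.1 Mb
animated explainer: 8.172 Mbps × 180 s × 1.06 = 1559.2 Mb
documentary: 9.772 Mbps × 3840 s × 1.06 = 39775.9 Mb
Total: 207676.1 Mb = 25959.5 MB.
= 25.96 GB.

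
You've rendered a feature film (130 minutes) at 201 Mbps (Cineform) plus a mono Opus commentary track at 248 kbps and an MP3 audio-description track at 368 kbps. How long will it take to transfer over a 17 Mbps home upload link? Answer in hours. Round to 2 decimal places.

25.70 hours

130 min = 7800 s
Audio total: 248 + 368 = 616 kbps = 0.616 Mbps.
Total bitrate: 201.616 Mbps.
File: 201.616 Mbps × 7800 s = 1572604.8 Mb.
At 17 Mbps: 1572604.8 / 17 = 92506.2 s ≈ 25.7 hours.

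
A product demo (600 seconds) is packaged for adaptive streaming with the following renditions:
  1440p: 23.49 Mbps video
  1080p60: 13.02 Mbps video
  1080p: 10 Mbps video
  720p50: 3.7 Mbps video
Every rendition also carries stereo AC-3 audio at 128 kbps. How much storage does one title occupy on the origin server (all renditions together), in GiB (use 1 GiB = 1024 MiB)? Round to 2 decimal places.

Audio: 128 kbps = 0.128 Mbps.
Sum of rendition bitrates: (23.49+0.128) + (13.02+0.128) + (10+0.128) + (3.7+0.128) = 50.722 Mbps.
× 600 s = 30,433 Mb = 3,804 MB = 3.543 GiB.

3.54 GiB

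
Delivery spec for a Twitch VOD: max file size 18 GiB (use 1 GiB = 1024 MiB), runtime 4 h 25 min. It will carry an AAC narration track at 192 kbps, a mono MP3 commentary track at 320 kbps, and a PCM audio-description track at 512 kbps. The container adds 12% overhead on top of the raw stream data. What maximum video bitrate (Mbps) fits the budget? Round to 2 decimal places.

7.66 Mbps

Budget: 18 GiB = 154618.8 Mb.
Stream payload after overhead: 154618.8 / 1.12 = 138052.5 Mb.
4 h 25 min = 265 min = 15900 s
Total bitrate budget: 138052.5 Mb / 15900 s = 8.683 Mbps.
Audio total: 192 + 320 + 512 = 1024 kbps = 1.024 Mbps.
Video: 8.683 − 1.024 = 7.659 Mbps.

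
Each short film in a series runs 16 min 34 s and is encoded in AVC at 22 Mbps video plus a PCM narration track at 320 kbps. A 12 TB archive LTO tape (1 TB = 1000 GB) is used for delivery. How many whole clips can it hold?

4327

16 min 34 s = 994 s
Audio: 320 kbps = 0.320 Mbps.
Total bitrate: 22.320 Mbps.
Per item: 22.320 Mbps × 994 s = 22,186 Mb = 2,773 MB.
Capacity: 12 TB = 96,000,000 Mb; 4327.04 items → 4327 complete.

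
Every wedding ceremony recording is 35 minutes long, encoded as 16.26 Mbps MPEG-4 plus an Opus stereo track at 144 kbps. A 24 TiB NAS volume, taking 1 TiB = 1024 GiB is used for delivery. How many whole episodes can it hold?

35 min = 2100 s
Audio: 144 kbps = 0.144 Mbps.
Total bitrate: 16.404 Mbps.
Per item: 16.404 Mbps × 2100 s = 34,448 Mb = 4,306 MB.
Capacity: 24 TiB = 211,106,233 Mb; 6128.19 items → 6128 complete.

6128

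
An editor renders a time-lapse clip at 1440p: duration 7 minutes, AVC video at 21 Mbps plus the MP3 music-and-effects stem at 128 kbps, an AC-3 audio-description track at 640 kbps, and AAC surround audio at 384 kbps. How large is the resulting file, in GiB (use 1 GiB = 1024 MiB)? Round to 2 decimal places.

1.08 GiB

7 min = 420 s
Audio total: 128 + 640 + 384 = 1152 kbps = 1.152 Mbps.
Total bitrate: 21 + 1.152 = 22.152 Mbps.
Stream data: 22.152 Mbps × 420 s = 9303.8 Mb.
9,304 Mb = 1,162,980,000 bytes ÷ 1,073,741,824 = 1.083 GiB.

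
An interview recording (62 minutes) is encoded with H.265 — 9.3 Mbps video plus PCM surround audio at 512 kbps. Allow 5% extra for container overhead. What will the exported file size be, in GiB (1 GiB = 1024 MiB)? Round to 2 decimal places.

4.46 GiB

62 min = 3720 s
Audio: 512 kbps = 0.512 Mbps.
Total bitrate: 9.3 + 0.512 = 9.812 Mbps.
Stream data: 9.812 Mbps × 3720 s = 36500.6 Mb.
With 5% container overhead: ×1.05.
38,326 Mb = 4,790,709,000 bytes ÷ 1,073,741,824 = 4.462 GiB.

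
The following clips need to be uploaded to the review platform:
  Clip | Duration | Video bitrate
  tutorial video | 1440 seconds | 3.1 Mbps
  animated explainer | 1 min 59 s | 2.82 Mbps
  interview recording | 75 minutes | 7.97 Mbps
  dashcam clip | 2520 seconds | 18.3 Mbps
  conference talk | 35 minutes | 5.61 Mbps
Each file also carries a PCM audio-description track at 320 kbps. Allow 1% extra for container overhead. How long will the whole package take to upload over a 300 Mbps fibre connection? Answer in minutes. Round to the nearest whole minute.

Audio: 320 kbps = 0.320 Mbps.
tutorial video: 3.420 Mbps × 1440 s × 1.01 = 4974.0 Mb
animated explainer: 3.140 Mbps × 119 s × 1.01 = 377.4 Mb
interview recording: 8.290 Mbps × 4500 s × 1.01 = 37678.1 Mb
dashcam clip: 18.620 Mbps × 2520 s × 1.01 = 47391.6 Mb
conference talk: 5.930 Mbps × 2100 s × 1.01 = 12577.5 Mb
Total: 102998.6 Mb = 12874.8 MB.
At 300 Mbps: 102998.6 / 300 = 343 s ≈ 5.72 minutes.

6 minutes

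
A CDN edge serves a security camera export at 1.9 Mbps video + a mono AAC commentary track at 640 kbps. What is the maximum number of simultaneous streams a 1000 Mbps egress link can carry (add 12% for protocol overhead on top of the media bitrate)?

Audio: 640 kbps = 0.640 Mbps.
Per-viewer media rate: 2.540 Mbps.
On the wire with 12% overhead: 2.845 Mbps.
1000 Mbps = 1,000 Mbps; 1,000 / 2.845 = 351.52 → 351 viewers.

351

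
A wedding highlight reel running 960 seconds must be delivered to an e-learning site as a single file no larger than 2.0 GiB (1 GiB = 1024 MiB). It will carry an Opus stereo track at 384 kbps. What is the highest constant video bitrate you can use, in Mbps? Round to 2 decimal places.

Budget: 2.0 GiB = 17179.9 Mb.
Total bitrate budget: 17179.9 Mb / 960 s = 17.896 Mbps.
Audio: 384 kbps = 0.384 Mbps.
Video: 17.896 − 0.384 = 17.512 Mbps.

17.51 Mbps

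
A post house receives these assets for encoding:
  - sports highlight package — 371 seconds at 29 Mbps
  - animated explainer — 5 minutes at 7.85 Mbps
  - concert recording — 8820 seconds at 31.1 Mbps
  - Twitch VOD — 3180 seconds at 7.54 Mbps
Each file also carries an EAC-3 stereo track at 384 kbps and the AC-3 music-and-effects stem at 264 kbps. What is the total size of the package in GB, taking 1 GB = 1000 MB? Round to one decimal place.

Audio total: 384 + 264 = 648 kbps = 0.648 Mbps.
sports highlight package: 29.648 Mbps × 371 s = 10999.4 Mb
animated explainer: 8.498 Mbps × 300 s = 2549.4 Mb
concert recording: 31.748 Mbps × 8820 s = 280017.4 Mb
Twitch VOD: 8.188 Mbps × 3180 s = 26037.8 Mb
Total: 319604.0 Mb = 39950.5 MB.
= 39.95 GB.

40.0 GB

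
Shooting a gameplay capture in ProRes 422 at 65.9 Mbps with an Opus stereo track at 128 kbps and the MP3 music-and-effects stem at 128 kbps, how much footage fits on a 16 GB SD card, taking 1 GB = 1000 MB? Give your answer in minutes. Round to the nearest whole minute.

Audio total: 128 + 128 = 256 kbps = 0.256 Mbps.
Total bitrate: 65.9 + 0.256 = 66.156 Mbps.
Capacity: 16 GB = 128,000 Mb.
Recording time: 128,000 / 66.156 = 1,935 s ≈ 32.2 minutes.

32 minutes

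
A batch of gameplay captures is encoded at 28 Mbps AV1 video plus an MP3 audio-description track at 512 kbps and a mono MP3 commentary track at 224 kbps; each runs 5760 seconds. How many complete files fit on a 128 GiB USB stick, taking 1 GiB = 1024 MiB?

Audio total: 512 + 224 = 736 kbps = 0.736 Mbps.
Total bitrate: 28.736 Mbps.
Per item: 28.736 Mbps × 5760 s = 165,519 Mb = 20,690 MB.
Capacity: 128 GiB = 1,099,512 Mb; 6.64 items → 6 complete.

6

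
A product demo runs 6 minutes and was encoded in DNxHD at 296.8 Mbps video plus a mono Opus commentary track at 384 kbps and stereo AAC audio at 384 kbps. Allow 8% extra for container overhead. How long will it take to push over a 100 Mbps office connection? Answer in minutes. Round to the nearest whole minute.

19 minutes

6 min = 360 s
Audio total: 384 + 384 = 768 kbps = 0.768 Mbps.
Total bitrate: 297.568 Mbps.
File: 297.568 Mbps × 360 s = 107124.5 Mb.
With 8% container overhead: ×1.08. → 115694.4 Mb.
At 100 Mbps: 115694.4 / 100 = 1156.9 s ≈ 19.3 minutes.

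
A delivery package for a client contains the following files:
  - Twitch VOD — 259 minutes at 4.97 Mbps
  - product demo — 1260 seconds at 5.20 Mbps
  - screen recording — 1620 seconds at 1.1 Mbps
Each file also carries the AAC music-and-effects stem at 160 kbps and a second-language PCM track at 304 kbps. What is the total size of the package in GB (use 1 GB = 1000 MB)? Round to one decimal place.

Audio total: 160 + 304 = 464 kbps = 0.464 Mbps.
Twitch VOD: 5.434 Mbps × 15540 s = 84444.4 Mb
product demo: 5.664 Mbps × 1260 s = 7136.6 Mb
screen recording: 1.564 Mbps × 1620 s = 2533.7 Mb
Total: 94114.7 Mb = 11764.3 MB.
= 11.76 GB.

11.8 GB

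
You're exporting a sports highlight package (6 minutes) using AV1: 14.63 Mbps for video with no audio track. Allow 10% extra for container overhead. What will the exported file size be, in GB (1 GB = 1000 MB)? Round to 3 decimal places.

6 min = 360 s
Total bitrate: 14.63 Mbps.
Stream data: 14.630 Mbps × 360 s = 5266.8 Mb.
With 10% container overhead: ×1.10.
5,793 Mb ÷ 8 = 724.2 MB → 0.7242 GB.

0.724 GB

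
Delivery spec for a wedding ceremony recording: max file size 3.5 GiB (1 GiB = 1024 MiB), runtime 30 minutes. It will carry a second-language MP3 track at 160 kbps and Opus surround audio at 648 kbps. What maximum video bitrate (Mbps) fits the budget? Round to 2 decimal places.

15.89 Mbps

Budget: 3.5 GiB = 30064.8 Mb.
30 min = 1800 s
Total bitrate budget: 30064.8 Mb / 1800 s = 16.703 Mbps.
Audio total: 160 + 648 = 808 kbps = 0.808 Mbps.
Video: 16.703 − 0.808 = 15.895 Mbps.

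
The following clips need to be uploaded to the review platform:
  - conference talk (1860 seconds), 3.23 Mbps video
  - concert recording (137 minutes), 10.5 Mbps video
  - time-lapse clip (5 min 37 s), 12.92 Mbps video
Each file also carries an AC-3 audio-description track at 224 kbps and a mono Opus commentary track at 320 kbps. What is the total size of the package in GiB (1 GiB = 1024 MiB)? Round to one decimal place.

Audio total: 224 + 320 = 544 kbps = 0.544 Mbps.
conference talk: 3.774 Mbps × 1860 s = 7019.6 Mb
concert recording: 11.044 Mbps × 8220 s = 90781.7 Mb
time-lapse clip: 13.464 Mbps × 337 s = 4537.4 Mb
Total: 102338.7 Mb = 12792.3 MB.
= 11.91 GiB.

11.9 GiB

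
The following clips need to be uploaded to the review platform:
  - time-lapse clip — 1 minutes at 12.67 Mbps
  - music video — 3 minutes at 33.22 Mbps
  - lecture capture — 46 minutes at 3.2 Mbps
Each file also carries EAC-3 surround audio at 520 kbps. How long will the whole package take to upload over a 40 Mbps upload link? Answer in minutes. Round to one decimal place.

Audio: 520 kbps = 0.520 Mbps.
time-lapse clip: 13.190 Mbps × 60 s = 791.4 Mb
music video: 33.740 Mbps × 180 s = 6073.2 Mb
lecture capture: 3.720 Mbps × 2760 s = 10267.2 Mb
Total: 17131.8 Mb = 2141.5 MB.
At 40 Mbps: 17131.8 / 40 = 428 s ≈ 7.14 minutes.

7.1 minutes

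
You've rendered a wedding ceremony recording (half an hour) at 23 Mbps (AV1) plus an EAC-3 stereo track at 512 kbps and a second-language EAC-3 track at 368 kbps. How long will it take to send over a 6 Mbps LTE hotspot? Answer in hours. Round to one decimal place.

2.0 hours

30 min = 1800 s
Audio total: 512 + 368 = 880 kbps = 0.880 Mbps.
Total bitrate: 23.880 Mbps.
File: 23.880 Mbps × 1800 s = 42984.0 Mb.
At 6 Mbps: 42984.0 / 6 = 7164.0 s ≈ 1.99 hours.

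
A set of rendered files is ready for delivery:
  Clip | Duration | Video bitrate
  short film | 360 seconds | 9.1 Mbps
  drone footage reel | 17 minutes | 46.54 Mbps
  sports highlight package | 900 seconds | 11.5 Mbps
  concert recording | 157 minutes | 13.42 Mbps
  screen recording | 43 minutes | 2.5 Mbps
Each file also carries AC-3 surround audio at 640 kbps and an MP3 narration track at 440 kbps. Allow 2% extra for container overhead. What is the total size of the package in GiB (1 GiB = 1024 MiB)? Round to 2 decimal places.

Audio total: 640 + 440 = 1080 kbps = 1.080 Mbps.
short film: 10.180 Mbps × 360 s × 1.02 = 3738.1 Mb
drone footage reel: 47.620 Mbps × 1020 s × 1.02 = 49543.8 Mb
sports highlight package: 12.580 Mbps × 900 s × 1.02 = 11548.4 Mb
concert recording: 14.500 Mbps × 9420 s × 1.02 = 139321.8 Mb
screen recording: 3.580 Mbps × 2580 s × 1.02 = 9421.1 Mb
Total: 213573.3 Mb = 26696.7 MB.
= 24.86 GiB.

24.86 GiB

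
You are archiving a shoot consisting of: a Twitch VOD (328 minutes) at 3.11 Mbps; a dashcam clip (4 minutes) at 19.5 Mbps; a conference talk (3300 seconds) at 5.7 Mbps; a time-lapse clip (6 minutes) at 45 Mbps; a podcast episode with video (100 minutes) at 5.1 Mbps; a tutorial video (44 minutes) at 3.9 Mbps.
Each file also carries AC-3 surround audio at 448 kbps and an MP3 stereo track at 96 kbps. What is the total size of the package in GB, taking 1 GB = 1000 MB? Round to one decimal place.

19.9 GB

Audio total: 448 + 96 = 544 kbps = 0.544 Mbps.
Twitch VOD: 3.654 Mbps × 19680 s = 71910.7 Mb
dashcam clip: 20.044 Mbps × 240 s = 4810.6 Mb
conference talk: 6.244 Mbps × 3300 s = 20605.2 Mb
time-lapse clip: 45.544 Mbps × 360 s = 16395.8 Mb
podcast episode with video: 5.644 Mbps × 6000 s = 33864.0 Mb
tutorial video: 4.444 Mbps × 2640 s = 11732.2 Mb
Total: 159318.5 Mb = 19914.8 MB.
= 19.91 GB.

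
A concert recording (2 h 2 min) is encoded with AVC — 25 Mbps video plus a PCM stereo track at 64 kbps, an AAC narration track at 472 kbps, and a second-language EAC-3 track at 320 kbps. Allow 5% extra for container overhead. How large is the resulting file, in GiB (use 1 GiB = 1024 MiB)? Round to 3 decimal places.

2 h 2 min = 122 min = 7320 s
Audio total: 64 + 472 + 320 = 856 kbps = 0.856 Mbps.
Total bitrate: 25 + 0.856 = 25.856 Mbps.
Stream data: 25.856 Mbps × 7320 s = 189265.9 Mb.
With 5% container overhead: ×1.05.
198,729 Mb = 24,841,152,000 bytes ÷ 1,073,741,824 = 23.14 GiB.

23.135 GiB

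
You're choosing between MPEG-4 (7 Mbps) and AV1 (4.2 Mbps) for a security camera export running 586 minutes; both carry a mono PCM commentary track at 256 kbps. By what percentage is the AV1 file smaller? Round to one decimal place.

586 min = 35160 s
Audio: 256 kbps = 0.256 Mbps.
MPEG-4: 7.256 Mbps × 35160 s = 255121.0 Mb = 31.890 GB.
AV1: 4.456 Mbps × 35160 s = 156673.0 Mb = 19.584 GB.
Reduction: (1 − 19.584/31.890) × 100 = 38.59%.

38.6%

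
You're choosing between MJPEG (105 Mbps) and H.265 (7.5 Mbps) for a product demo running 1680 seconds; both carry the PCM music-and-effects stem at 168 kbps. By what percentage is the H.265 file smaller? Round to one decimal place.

92.7%

Audio: 168 kbps = 0.168 Mbps.
MJPEG: 105.168 Mbps × 1680 s = 176682.2 Mb = 22.085 GB.
H.265: 7.668 Mbps × 1680 s = 12882.2 Mb = 1.610 GB.
Reduction: (1 − 1.610/22.085) × 100 = 92.71%.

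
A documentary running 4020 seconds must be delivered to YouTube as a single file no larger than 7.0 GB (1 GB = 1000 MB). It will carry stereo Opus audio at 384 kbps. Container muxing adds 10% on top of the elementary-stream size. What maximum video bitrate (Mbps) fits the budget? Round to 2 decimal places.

12.28 Mbps

Budget: 7.0 GB = 56000.0 Mb.
Stream payload after overhead: 56000.0 / 1.10 = 50909.1 Mb.
Total bitrate budget: 50909.1 Mb / 4020 s = 12.664 Mbps.
Audio: 384 kbps = 0.384 Mbps.
Video: 12.664 − 0.384 = 12.280 Mbps.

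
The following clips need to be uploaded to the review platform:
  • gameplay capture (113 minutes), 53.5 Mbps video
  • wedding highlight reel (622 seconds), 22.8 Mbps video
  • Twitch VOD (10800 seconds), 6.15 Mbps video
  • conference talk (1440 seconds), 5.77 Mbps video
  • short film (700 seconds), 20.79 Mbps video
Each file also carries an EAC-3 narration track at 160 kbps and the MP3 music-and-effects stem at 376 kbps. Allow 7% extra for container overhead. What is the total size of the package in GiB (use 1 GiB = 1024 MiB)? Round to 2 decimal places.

Audio total: 160 + 376 = 536 kbps = 0.536 Mbps.
gameplay capture: 54.036 Mbps × 6780 s × 1.07 = 392009.6 Mb
wedding highlight reel: 23.336 Mbps × 622 s × 1.07 = 15531.0 Mb
Twitch VOD: 6.686 Mbps × 10800 s × 1.07 = 77263.4 Mb
conference talk: 6.306 Mbps × 1440 s × 1.07 = 9716.3 Mb
short film: 21.326 Mbps × 700 s × 1.07 = 15973.2 Mb
Total: 510493.5 Mb = 63811.7 MB.
= 59.43 GiB.

59.43 GiB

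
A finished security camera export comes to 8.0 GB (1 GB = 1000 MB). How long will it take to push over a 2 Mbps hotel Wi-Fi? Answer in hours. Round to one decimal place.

8.9 hours

File: 8.0 GB = 64000.0 Mb.
At 2 Mbps: 64000.0 / 2 = 32000.0 s ≈ 8.89 hours.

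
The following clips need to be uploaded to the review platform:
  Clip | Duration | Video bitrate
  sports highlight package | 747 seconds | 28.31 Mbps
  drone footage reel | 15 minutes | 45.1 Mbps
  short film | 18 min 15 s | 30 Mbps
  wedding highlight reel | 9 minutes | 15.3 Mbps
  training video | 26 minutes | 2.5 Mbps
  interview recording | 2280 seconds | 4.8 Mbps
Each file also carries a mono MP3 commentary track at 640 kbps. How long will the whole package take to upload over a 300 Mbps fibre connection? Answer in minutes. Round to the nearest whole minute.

Audio: 640 kbps = 0.640 Mbps.
sports highlight package: 28.950 Mbps × 747 s = 21625.7 Mb
drone footage reel: 45.740 Mbps × 900 s = 41166.0 Mb
short film: 30.640 Mbps × 1095 s = 33550.8 Mb
wedding highlight reel: 15.940 Mbps × 540 s = 8607.6 Mb
training video: 3.140 Mbps × 1560 s = 4898.4 Mb
interview recording: 5.440 Mbps × 2280 s = 12403.2 Mb
Total: 122251.6 Mb = 15281.5 MB.
At 300 Mbps: 122251.6 / 300 = 408 s ≈ 6.79 minutes.

7 minutes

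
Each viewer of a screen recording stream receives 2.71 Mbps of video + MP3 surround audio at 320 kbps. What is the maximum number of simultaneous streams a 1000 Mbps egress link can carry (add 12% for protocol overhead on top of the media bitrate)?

Audio: 320 kbps = 0.320 Mbps.
Per-viewer media rate: 3.030 Mbps.
On the wire with 12% overhead: 3.394 Mbps.
1000 Mbps = 1,000 Mbps; 1,000 / 3.394 = 294.67 → 294 viewers.

294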